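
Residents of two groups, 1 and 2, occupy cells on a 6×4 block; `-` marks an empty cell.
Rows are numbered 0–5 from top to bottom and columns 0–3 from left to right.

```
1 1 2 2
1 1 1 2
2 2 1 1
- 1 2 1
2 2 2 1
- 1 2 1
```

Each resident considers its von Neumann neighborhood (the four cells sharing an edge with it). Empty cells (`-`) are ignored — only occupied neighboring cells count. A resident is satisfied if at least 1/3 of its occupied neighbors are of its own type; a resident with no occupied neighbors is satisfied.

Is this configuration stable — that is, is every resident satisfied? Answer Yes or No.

No

(0,0)1 2/2 ok
(0,1)1 2/3 ok
(0,2)2 1/3 ok
(0,3)2 2/2 ok
(1,0)1 2/3 ok
(1,1)1 3/4 ok
(1,2)1 2/4 ok
(1,3)2 1/3 ok
(2,0)2 1/2 ok
(2,1)2 1/4 unhappy
(2,2)1 2/4 ok
(2,3)1 2/3 ok
(3,1)1 0/3 unhappy
(3,2)2 1/4 unhappy
(3,3)1 2/3 ok
(4,0)2 1/1 ok
(4,1)2 2/4 ok
(4,2)2 3/4 ok
(4,3)1 2/3 ok
(5,1)1 0/2 unhappy
(5,2)2 1/3 ok
(5,3)1 1/2 ok
For instance (2,1) has only 1/4 same-type neighbors, below 1/3.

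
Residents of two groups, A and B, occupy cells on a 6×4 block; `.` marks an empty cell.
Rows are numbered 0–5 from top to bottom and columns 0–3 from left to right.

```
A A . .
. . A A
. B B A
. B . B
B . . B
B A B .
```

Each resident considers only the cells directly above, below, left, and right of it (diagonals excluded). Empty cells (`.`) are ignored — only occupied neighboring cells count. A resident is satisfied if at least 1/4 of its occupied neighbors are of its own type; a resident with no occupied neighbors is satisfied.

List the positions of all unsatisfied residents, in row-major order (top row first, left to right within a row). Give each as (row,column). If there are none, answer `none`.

(5,1), (5,2)

(0,0)A 1/1 ✓
(0,1)A 1/1 ✓
(1,2)A 1/2 ✓
(1,3)A 2/2 ✓
(2,1)B 2/2 ✓
(2,2)B 1/3 ✓
(2,3)A 1/3 ✓
(3,1)B 1/1 ✓
(3,3)B 1/2 ✓
(4,0)B 1/1 ✓
(4,3)B 1/1 ✓
(5,0)B 1/2 ✓
(5,1)A 0/2 ✗
(5,2)B 0/1 ✗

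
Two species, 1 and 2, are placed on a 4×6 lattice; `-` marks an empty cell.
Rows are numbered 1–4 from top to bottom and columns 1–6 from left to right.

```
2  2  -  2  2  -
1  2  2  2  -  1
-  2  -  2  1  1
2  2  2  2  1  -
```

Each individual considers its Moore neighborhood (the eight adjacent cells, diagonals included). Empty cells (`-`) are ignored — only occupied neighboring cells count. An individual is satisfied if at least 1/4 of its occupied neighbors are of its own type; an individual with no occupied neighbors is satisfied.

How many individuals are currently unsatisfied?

(1,1)2 2/3 ✓
(1,2)2 3/4 ✓
(1,4)2 3/3 ✓
(1,5)2 2/3 ✓
(2,1)1 0/4 ✗
(2,2)2 4/5 ✓
(2,3)2 6/6 ✓
(2,4)2 4/5 ✓
(2,6)1 2/3 ✓
(3,2)2 5/6 ✓
(3,4)2 4/6 ✓
(3,5)1 3/6 ✓
(3,6)1 3/3 ✓
(4,1)2 2/2 ✓
(4,2)2 3/3 ✓
(4,3)2 4/4 ✓
(4,4)2 2/4 ✓
(4,5)1 2/4 ✓
Unsatisfied: (2,1) — 1 in total.

1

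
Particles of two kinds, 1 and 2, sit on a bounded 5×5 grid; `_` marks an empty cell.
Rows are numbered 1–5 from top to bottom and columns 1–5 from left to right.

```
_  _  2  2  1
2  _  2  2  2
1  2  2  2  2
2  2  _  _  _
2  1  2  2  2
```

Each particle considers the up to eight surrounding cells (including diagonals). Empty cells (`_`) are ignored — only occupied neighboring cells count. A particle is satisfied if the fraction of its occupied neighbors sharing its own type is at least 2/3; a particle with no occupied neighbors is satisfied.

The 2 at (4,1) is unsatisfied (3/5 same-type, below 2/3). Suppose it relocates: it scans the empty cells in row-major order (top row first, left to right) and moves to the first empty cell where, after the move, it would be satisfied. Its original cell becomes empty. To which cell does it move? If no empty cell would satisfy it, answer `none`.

(1,1)

Vacating (4,1). Empty cells in order:
  (1,1): 1/1 same-type → satisfied — stop here.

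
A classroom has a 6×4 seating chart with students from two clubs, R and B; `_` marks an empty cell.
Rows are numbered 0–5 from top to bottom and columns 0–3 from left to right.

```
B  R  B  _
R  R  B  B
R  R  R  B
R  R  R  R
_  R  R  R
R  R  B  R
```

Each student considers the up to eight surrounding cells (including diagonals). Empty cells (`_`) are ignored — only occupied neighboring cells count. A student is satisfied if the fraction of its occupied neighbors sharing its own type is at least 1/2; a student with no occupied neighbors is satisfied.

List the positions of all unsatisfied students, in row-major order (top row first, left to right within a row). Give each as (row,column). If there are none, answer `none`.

(0,0), (0,1), (1,2), (2,3), (5,2)

Row 0: (0,0)B 0/3 unhappy · (0,1)R 2/5 unhappy · (0,2)B 2/4 ok
Row 1: (1,0)R 4/5 ok · (1,1)R 5/8 ok · (1,2)B 3/7 unhappy · (1,3)B 3/4 ok
Row 2: (2,0)R 5/5 ok · (2,1)R 7/8 ok · (2,2)R 5/8 ok · (2,3)B 2/5 unhappy
Row 3: (3,0)R 4/4 ok · (3,1)R 7/7 ok · (3,2)R 7/8 ok · (3,3)R 4/5 ok
Row 4: (4,1)R 6/7 ok · (4,2)R 7/8 ok · (4,3)R 4/5 ok
Row 5: (5,0)R 2/2 ok · (5,1)R 3/4 ok · (5,2)B 0/5 unhappy · (5,3)R 2/3 ok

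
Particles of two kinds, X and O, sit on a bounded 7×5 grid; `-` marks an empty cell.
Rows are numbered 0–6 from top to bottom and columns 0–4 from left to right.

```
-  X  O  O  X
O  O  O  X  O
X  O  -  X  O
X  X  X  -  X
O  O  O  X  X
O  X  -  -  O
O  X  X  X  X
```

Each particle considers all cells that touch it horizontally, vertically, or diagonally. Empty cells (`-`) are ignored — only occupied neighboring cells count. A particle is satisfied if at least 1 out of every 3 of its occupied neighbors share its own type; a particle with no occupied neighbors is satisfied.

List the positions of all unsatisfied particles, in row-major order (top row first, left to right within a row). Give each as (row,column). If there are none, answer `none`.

Row 0: (0,1)X 0/4 ✗ · (0,2)O 3/5 ✓ · (0,3)O 3/5 ✓ · (0,4)X 1/3 ✓
Row 1: (1,0)O 2/4 ✓ · (1,1)O 4/6 ✓ · (1,2)O 4/7 ✓ · (1,3)X 2/7 ✗ · (1,4)O 2/5 ✓
Row 2: (2,0)X 2/5 ✓ · (2,1)O 3/7 ✓ · (2,3)X 3/6 ✓ · (2,4)O 1/4 ✗
Row 3: (3,0)X 2/5 ✓ · (3,1)X 3/7 ✓ · (3,2)X 3/6 ✓ · (3,4)X 3/4 ✓
Row 4: (4,0)O 2/5 ✓ · (4,1)O 3/7 ✓ · (4,2)O 1/5 ✗ · (4,3)X 3/5 ✓ · (4,4)X 2/3 ✓
Row 5: (5,0)O 3/5 ✓ · (5,1)X 2/7 ✗ · (5,4)O 0/4 ✗
Row 6: (6,0)O 1/3 ✓ · (6,1)X 2/4 ✓ · (6,2)X 3/3 ✓ · (6,3)X 2/3 ✓ · (6,4)X 1/2 ✓

(0,1), (1,3), (2,4), (4,2), (5,1), (5,4)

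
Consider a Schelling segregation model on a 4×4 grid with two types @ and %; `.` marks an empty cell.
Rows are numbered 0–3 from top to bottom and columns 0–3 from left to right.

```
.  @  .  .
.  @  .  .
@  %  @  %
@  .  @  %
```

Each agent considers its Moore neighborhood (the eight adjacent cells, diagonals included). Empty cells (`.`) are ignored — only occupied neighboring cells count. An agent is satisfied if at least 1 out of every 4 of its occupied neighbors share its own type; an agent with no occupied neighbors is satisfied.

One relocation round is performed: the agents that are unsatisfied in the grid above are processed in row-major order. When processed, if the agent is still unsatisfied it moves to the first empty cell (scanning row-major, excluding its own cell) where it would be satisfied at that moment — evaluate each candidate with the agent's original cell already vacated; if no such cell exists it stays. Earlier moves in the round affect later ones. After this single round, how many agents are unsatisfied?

0

Initially unsatisfied (in order): (2,1).
  (2,1) → (0,3).
Resulting grid:
. @ . %
. @ . .
@ . @ %
@ . @ %
All satisfied now.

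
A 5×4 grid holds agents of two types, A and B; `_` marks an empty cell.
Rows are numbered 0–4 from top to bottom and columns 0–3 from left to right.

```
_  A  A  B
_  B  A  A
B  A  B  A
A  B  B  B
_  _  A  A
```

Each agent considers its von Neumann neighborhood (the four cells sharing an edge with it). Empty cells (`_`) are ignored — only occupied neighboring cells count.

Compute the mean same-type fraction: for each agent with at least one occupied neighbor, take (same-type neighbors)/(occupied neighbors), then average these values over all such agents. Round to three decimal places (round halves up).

0.333

(0,1)A 1/2
(0,2)A 2/3
(0,3)B 0/2
(1,1)B 0/3
(1,2)A 2/4
(1,3)A 2/3
(2,0)B 0/2
(2,1)A 0/4
(2,2)B 1/4
(2,3)A 1/3
(3,0)A 0/2
(3,1)B 1/3
(3,2)B 3/4
(3,3)B 1/3
(4,2)A 1/2
(4,3)A 1/2
Sum over 16 agents: 1/2 + 2/3 + 0/2 + 0/3 + 2/4 + 2/3 + 0/2 + 0/4 + 1/4 + 1/3 + 0/2 + 1/3 + 3/4 + 1/3 + 1/2 + 1/2 = 16/3; mean = 16/3 ÷ 16 = 1/3 = 0.333333… → 0.333.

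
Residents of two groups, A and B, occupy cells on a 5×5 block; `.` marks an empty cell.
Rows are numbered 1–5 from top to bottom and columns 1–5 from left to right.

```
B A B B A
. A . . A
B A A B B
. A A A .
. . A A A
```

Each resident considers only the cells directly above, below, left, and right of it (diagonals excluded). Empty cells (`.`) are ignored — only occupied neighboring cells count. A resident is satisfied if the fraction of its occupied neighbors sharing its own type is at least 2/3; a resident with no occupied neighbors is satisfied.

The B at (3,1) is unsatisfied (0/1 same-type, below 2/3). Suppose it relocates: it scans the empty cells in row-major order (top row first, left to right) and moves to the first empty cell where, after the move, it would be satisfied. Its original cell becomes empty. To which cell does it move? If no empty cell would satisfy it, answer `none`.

(2,4)

Vacating (3,1). Empty cells in order:
  (2,1): 1/2 same-type → still unsatisfied.
  (2,3): 1/3 same-type → still unsatisfied.
  (2,4): 2/3 same-type → satisfied — stop here.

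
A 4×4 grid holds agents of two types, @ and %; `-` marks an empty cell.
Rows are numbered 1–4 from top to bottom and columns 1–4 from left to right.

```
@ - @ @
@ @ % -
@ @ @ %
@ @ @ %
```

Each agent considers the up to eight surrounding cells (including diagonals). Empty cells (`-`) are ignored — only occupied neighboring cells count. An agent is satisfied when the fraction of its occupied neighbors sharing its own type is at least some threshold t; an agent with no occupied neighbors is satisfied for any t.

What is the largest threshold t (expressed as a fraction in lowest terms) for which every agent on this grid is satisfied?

1/6

Row 1: (1,1)@ 2/2 · (1,3)@ 2/3 · (1,4)@ 1/2
Row 2: (2,1)@ 4/4 · (2,2)@ 6/7 · (2,3)% 1/6
Row 3: (3,1)@ 5/5 · (3,2)@ 7/8 · (3,3)@ 4/7 · (3,4)% 2/4
Row 4: (4,1)@ 3/3 · (4,2)@ 5/5 · (4,3)@ 3/5 · (4,4)% 1/3
The smallest same-type fraction is 1/6 at (2,3), which reduces to 1/6. Any threshold above that leaves this agent unsatisfied.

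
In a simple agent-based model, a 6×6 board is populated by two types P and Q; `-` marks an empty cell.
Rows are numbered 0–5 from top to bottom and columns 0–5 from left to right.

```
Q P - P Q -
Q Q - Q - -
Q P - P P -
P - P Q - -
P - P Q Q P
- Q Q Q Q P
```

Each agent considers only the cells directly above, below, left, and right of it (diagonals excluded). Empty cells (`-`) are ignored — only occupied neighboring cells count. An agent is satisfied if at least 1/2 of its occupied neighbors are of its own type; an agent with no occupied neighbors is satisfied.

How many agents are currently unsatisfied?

10

(0,0)Q 1/2 ok
(0,1)P 0/2 unhappy
(0,3)P 0/2 unhappy
(0,4)Q 0/1 unhappy
(1,0)Q 3/3 ok
(1,1)Q 1/3 unhappy
(1,3)Q 0/2 unhappy
(2,0)Q 1/3 unhappy
(2,1)P 0/2 unhappy
(2,3)P 1/3 unhappy
(2,4)P 1/1 ok
(3,0)P 1/2 ok
(3,2)P 1/2 ok
(3,3)Q 1/3 unhappy
(4,0)P 1/1 ok
(4,2)P 1/3 unhappy
(4,3)Q 3/4 ok
(4,4)Q 2/3 ok
(4,5)P 1/2 ok
(5,1)Q 1/1 ok
(5,2)Q 2/3 ok
(5,3)Q 3/3 ok
(5,4)Q 2/3 ok
(5,5)P 1/2 ok
Unsatisfied: (0,1), (0,3), (0,4), (1,1), (1,3), (2,0), (2,1), (2,3), (3,3), (4,2) — 10 in total.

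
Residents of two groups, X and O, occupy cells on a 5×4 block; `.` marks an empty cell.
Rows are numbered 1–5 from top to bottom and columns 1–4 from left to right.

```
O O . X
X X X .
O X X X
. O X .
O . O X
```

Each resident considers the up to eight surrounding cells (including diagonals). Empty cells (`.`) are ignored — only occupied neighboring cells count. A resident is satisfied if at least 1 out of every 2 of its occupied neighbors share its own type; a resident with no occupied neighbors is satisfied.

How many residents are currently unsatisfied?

5

Row 1: (1,1)O 1/3 ✗ · (1,2)O 1/4 ✗ · (1,4)X 1/1 ✓
Row 2: (2,1)X 2/5 ✗ · (2,2)X 4/7 ✓ · (2,3)X 5/6 ✓
Row 3: (3,1)O 1/4 ✗ · (3,2)X 5/7 ✓ · (3,3)X 5/6 ✓ · (3,4)X 3/3 ✓
Row 4: (4,2)O 3/6 ✓ · (4,3)X 4/6 ✓
Row 5: (5,1)O 1/1 ✓ · (5,3)O 1/3 ✗ · (5,4)X 1/2 ✓
Unsatisfied: (1,1), (1,2), (2,1), (3,1), (5,3) — 5 in total.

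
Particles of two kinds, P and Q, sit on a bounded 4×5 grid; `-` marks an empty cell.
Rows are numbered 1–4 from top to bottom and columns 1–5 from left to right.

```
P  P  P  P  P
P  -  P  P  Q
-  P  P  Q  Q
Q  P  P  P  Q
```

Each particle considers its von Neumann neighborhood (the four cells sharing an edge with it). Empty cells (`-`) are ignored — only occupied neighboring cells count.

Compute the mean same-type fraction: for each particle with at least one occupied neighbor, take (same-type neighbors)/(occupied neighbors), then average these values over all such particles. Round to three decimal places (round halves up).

0.713

Row 1: (1,1)P 2/2 · (1,2)P 2/2 · (1,3)P 3/3 · (1,4)P 3/3 · (1,5)P 1/2
Row 2: (2,1)P 1/1 · (2,3)P 3/3 · (2,4)P 2/4 · (2,5)Q 1/3
Row 3: (3,2)P 2/2 · (3,3)P 3/4 · (3,4)Q 1/4 · (3,5)Q 3/3
Row 4: (4,1)Q 0/1 · (4,2)P 2/3 · (4,3)P 3/3 · (4,4)P 1/3 · (4,5)Q 1/2
Sum over 18 particles: 2/2 + 2/2 + 3/3 + 3/3 + 1/2 + 1/1 + 3/3 + 2/4 + 1/3 + 2/2 + 3/4 + 1/4 + 3/3 + 0/1 + 2/3 + 3/3 + 1/3 + 1/2 = 77/6; mean = 77/6 ÷ 18 = 77/108 = 0.712962… → 0.713.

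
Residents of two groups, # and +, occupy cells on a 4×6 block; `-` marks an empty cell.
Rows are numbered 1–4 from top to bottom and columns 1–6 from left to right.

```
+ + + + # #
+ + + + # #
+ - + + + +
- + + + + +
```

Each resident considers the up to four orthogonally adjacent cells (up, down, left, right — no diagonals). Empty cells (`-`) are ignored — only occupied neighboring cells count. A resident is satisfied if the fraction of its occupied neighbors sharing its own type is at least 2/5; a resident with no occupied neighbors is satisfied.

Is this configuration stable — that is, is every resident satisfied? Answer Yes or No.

(1,1)+ 2/2 ok
(1,2)+ 3/3 ok
(1,3)+ 3/3 ok
(1,4)+ 2/3 ok
(1,5)# 2/3 ok
(1,6)# 2/2 ok
(2,1)+ 3/3 ok
(2,2)+ 3/3 ok
(2,3)+ 4/4 ok
(2,4)+ 3/4 ok
(2,5)# 2/4 ok
(2,6)# 2/3 ok
(3,1)+ 1/1 ok
(3,3)+ 3/3 ok
(3,4)+ 4/4 ok
(3,5)+ 3/4 ok
(3,6)+ 2/3 ok
(4,2)+ 1/1 ok
(4,3)+ 3/3 ok
(4,4)+ 3/3 ok
(4,5)+ 3/3 ok
(4,6)+ 2/2 ok
All meet the threshold, so the configuration is stable.

Yes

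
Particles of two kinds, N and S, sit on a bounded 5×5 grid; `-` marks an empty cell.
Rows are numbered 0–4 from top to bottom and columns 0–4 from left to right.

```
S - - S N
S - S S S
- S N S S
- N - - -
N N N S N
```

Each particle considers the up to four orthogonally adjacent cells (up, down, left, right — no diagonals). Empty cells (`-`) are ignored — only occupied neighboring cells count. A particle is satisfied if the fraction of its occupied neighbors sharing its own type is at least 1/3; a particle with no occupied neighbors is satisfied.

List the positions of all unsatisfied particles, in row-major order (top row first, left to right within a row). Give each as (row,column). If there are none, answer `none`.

Row 0: (0,0)S 1/1 satisfied · (0,3)S 1/2 satisfied · (0,4)N 0/2 not
Row 1: (1,0)S 1/1 satisfied · (1,2)S 1/2 satisfied · (1,3)S 4/4 satisfied · (1,4)S 2/3 satisfied
Row 2: (2,1)S 0/2 not · (2,2)N 0/3 not · (2,3)S 2/3 satisfied · (2,4)S 2/2 satisfied
Row 3: (3,1)N 1/2 satisfied
Row 4: (4,0)N 1/1 satisfied · (4,1)N 3/3 satisfied · (4,2)N 1/2 satisfied · (4,3)S 0/2 not · (4,4)N 0/1 not

(0,4), (2,1), (2,2), (4,3), (4,4)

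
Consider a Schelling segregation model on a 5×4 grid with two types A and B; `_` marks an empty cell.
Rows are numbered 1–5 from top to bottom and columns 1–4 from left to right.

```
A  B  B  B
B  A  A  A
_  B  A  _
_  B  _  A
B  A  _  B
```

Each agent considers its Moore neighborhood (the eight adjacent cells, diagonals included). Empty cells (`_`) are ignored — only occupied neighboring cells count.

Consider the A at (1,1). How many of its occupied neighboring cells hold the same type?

1

Occupied neighbors of (1,1): (1,2)=B, (2,1)=B, (2,2)=A.
Same type (A): 1 of 3.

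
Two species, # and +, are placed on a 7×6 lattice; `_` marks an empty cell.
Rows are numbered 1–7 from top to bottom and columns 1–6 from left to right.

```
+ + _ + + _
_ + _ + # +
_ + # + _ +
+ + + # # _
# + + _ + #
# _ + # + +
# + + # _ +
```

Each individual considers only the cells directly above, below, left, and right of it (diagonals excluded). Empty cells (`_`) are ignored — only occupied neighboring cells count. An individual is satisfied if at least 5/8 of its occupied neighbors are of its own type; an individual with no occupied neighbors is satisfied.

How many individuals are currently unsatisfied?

16

Row 1: (1,1)+ 1/1 ✓ · (1,2)+ 2/2 ✓ · (1,4)+ 2/2 ✓ · (1,5)+ 1/2 ✗
Row 2: (2,2)+ 2/2 ✓ · (2,4)+ 2/3 ✓ · (2,5)# 0/3 ✗ · (2,6)+ 1/2 ✗
Row 3: (3,2)+ 2/3 ✓ · (3,3)# 0/3 ✗ · (3,4)+ 1/3 ✗ · (3,6)+ 1/1 ✓
Row 4: (4,1)+ 1/2 ✗ · (4,2)+ 4/4 ✓ · (4,3)+ 2/4 ✗ · (4,4)# 1/3 ✗ · (4,5)# 1/2 ✗
Row 5: (5,1)# 1/3 ✗ · (5,2)+ 2/3 ✓ · (5,3)+ 3/3 ✓ · (5,5)+ 1/3 ✗ · (5,6)# 0/2 ✗
Row 6: (6,1)# 2/2 ✓ · (6,3)+ 2/3 ✓ · (6,4)# 1/3 ✗ · (6,5)+ 2/3 ✓ · (6,6)+ 2/3 ✓
Row 7: (7,1)# 1/2 ✗ · (7,2)+ 1/2 ✗ · (7,3)+ 2/3 ✓ · (7,4)# 1/2 ✗ · (7,6)+ 1/1 ✓
Unsatisfied: (1,5), (2,5), (2,6), (3,3), (3,4), (4,1), (4,3), (4,4), (4,5), (5,1), (5,5), (5,6), (6,4), (7,1), (7,2), (7,4) — 16 in total.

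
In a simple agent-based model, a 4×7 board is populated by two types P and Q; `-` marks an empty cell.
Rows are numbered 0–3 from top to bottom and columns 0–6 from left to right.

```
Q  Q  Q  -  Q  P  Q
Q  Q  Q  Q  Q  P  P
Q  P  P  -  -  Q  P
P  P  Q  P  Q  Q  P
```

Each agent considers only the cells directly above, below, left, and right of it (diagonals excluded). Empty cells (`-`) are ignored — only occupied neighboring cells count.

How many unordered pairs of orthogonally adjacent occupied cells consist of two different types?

15

Scan each occupied cell's neighbors to the right and below so each pair is counted once.
Row 0: Q(0,0)–Q(0,1)= Q(0,0)–Q(1,0)= Q(0,1)–Q(0,2)= Q(0,1)–Q(1,1)= Q(0,2)–Q(1,2)= Q(0,4)–P(0,5)≠ Q(0,4)–Q(1,4)= P(0,5)–Q(0,6)≠ P(0,5)–P(1,5)= Q(0,6)–P(1,6)≠  → 3/10 unlike.
Row 1: Q(1,0)–Q(1,1)= Q(1,0)–Q(2,0)= Q(1,1)–Q(1,2)= Q(1,1)–P(2,1)≠ Q(1,2)–Q(1,3)= Q(1,2)–P(2,2)≠ Q(1,3)–Q(1,4)= Q(1,4)–P(1,5)≠ P(1,5)–P(1,6)= P(1,5)–Q(2,5)≠ P(1,6)–P(2,6)=  → 4/11 unlike.
Row 2: Q(2,0)–P(2,1)≠ Q(2,0)–P(3,0)≠ P(2,1)–P(2,2)= P(2,1)–P(3,1)= P(2,2)–Q(3,2)≠ Q(2,5)–P(2,6)≠ Q(2,5)–Q(3,5)= P(2,6)–P(3,6)=  → 4/8 unlike.
Row 3: P(3,0)–P(3,1)= P(3,1)–Q(3,2)≠ Q(3,2)–P(3,3)≠ P(3,3)–Q(3,4)≠ Q(3,4)–Q(3,5)= Q(3,5)–P(3,6)≠  → 4/6 unlike.
Total adjacent occupied pairs: 35; unlike-type pairs: 15.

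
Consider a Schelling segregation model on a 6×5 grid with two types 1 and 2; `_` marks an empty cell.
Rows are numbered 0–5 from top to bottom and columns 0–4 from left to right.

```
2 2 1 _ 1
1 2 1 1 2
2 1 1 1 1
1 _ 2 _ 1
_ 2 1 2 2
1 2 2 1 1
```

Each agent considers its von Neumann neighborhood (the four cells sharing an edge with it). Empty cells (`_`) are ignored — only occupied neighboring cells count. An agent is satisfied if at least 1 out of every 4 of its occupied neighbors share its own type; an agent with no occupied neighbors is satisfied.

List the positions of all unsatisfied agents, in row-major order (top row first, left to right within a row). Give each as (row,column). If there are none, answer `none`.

(0,4), (1,0), (1,4), (2,0), (3,0), (3,2), (4,2), (5,0)

Row 0: (0,0)2 1/2 ok · (0,1)2 2/3 ok · (0,2)1 1/2 ok · (0,4)1 0/1 unhappy
Row 1: (1,0)1 0/3 unhappy · (1,1)2 1/4 ok · (1,2)1 3/4 ok · (1,3)1 2/3 ok · (1,4)2 0/3 unhappy
Row 2: (2,0)2 0/3 unhappy · (2,1)1 1/3 ok · (2,2)1 3/4 ok · (2,3)1 3/3 ok · (2,4)1 2/3 ok
Row 3: (3,0)1 0/1 unhappy · (3,2)2 0/2 unhappy · (3,4)1 1/2 ok
Row 4: (4,1)2 1/2 ok · (4,2)1 0/4 unhappy · (4,3)2 1/3 ok · (4,4)2 1/3 ok
Row 5: (5,0)1 0/1 unhappy · (5,1)2 2/3 ok · (5,2)2 1/3 ok · (5,3)1 1/3 ok · (5,4)1 1/2 ok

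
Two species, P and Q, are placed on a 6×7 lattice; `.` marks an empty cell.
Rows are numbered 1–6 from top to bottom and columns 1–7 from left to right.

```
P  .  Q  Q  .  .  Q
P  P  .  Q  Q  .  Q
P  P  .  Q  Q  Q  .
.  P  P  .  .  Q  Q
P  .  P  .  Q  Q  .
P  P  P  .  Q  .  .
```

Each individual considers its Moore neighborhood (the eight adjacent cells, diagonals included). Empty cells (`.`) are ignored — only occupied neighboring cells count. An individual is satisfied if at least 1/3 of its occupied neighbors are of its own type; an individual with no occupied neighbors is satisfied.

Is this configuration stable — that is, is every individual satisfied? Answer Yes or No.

(1,1)P 2/2 ✓
(1,3)Q 2/3 ✓
(1,4)Q 3/3 ✓
(1,7)Q 1/1 ✓
(2,1)P 4/4 ✓
(2,2)P 4/5 ✓
(2,4)Q 5/5 ✓
(2,5)Q 5/5 ✓
(2,7)Q 2/2 ✓
(3,1)P 4/4 ✓
(3,2)P 5/5 ✓
(3,4)Q 3/4 ✓
(3,5)Q 5/5 ✓
(3,6)Q 5/5 ✓
(4,2)P 5/5 ✓
(4,3)P 3/4 ✓
(4,6)Q 5/5 ✓
(4,7)Q 3/3 ✓
(5,1)P 3/3 ✓
(5,3)P 4/4 ✓
(5,5)Q 3/3 ✓
(5,6)Q 4/4 ✓
(6,1)P 2/2 ✓
(6,2)P 4/4 ✓
(6,3)P 2/2 ✓
(6,5)Q 2/2 ✓
All meet the threshold, so the configuration is stable.

Yes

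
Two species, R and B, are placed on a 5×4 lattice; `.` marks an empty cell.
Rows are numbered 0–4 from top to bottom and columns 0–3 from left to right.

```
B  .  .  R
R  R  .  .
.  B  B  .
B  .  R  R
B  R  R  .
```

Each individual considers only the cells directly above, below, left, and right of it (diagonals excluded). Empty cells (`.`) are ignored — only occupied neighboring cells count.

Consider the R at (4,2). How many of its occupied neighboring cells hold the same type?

Occupied neighbors of (4,2): (3,2)=R, (4,1)=R.
Same type (R): 2 of 2.

2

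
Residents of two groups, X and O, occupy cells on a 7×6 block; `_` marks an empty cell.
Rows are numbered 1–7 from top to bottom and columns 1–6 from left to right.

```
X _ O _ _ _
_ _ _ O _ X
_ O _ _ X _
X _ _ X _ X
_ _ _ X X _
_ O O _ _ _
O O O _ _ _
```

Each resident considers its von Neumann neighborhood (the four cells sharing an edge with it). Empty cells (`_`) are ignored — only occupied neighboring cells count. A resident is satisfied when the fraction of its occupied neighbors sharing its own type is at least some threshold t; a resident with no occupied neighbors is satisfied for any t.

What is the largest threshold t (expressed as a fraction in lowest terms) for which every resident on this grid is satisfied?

(1,1)X — no occupied neighbors
(1,3)O — no occupied neighbors
(2,4)O — no occupied neighbors
(2,6)X — no occupied neighbors
(3,2)O — no occupied neighbors
(3,5)X — no occupied neighbors
(4,1)X — no occupied neighbors
(4,4)X 1/1
(4,6)X — no occupied neighbors
(5,4)X 2/2
(5,5)X 1/1
(6,2)O 2/2
(6,3)O 2/2
(7,1)O 1/1
(7,2)O 3/3
(7,3)O 2/2
The smallest same-type fraction is 1/1 at (4,4), which reduces to 1/1. Any threshold above that leaves this resident unsatisfied.

1/1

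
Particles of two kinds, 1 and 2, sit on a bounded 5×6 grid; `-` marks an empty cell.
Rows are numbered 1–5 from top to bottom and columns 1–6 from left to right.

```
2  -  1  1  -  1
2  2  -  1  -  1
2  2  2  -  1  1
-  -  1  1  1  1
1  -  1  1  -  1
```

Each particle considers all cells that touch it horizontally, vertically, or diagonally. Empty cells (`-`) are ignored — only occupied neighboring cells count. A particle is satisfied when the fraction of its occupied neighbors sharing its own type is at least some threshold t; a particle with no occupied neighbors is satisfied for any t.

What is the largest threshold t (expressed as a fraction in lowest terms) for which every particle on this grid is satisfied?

(1,1)2 2/2
(1,3)1 2/3
(1,4)1 2/2
(1,6)1 1/1
(2,1)2 4/4
(2,2)2 5/6
(2,4)1 3/4
(2,6)1 3/3
(3,1)2 3/3
(3,2)2 4/5
(3,3)2 2/5
(3,5)1 6/6
(3,6)1 4/4
(4,3)1 3/5
(4,4)1 5/6
(4,5)1 6/6
(4,6)1 4/4
(5,1)1 — no occupied neighbors
(5,3)1 3/3
(5,4)1 4/4
(5,6)1 2/2
The smallest same-type fraction is 2/5 at (3,3), which reduces to 2/5. Any threshold above that leaves this particle unsatisfied.

2/5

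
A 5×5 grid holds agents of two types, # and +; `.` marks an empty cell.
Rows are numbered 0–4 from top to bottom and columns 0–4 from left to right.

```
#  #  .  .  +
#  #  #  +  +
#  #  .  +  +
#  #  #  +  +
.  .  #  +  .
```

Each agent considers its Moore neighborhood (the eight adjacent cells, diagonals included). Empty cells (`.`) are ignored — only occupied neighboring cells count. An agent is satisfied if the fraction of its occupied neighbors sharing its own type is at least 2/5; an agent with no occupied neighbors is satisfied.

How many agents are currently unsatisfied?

0

Row 0: (0,0)# 3/3 ok · (0,1)# 4/4 ok · (0,4)+ 2/2 ok
Row 1: (1,0)# 5/5 ok · (1,1)# 6/6 ok · (1,2)# 3/5 ok · (1,3)+ 4/5 ok · (1,4)+ 4/4 ok
Row 2: (2,0)# 5/5 ok · (2,1)# 7/7 ok · (2,3)+ 5/7 ok · (2,4)+ 5/5 ok
Row 3: (3,0)# 3/3 ok · (3,1)# 5/5 ok · (3,2)# 3/6 ok · (3,3)+ 4/6 ok · (3,4)+ 4/4 ok
Row 4: (4,2)# 2/4 ok · (4,3)+ 2/4 ok
Every one meets the threshold.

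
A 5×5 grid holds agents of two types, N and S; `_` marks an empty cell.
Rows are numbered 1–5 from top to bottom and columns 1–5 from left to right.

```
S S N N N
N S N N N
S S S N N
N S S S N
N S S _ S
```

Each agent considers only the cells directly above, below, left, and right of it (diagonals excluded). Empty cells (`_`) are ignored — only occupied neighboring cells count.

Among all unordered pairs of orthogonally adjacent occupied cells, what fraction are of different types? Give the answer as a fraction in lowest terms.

Scan each occupied cell's neighbors to the right and below so each pair is counted once.
Row 1: S(1,1)–S(1,2)= S(1,1)–N(2,1)≠ S(1,2)–N(1,3)≠ S(1,2)–S(2,2)= N(1,3)–N(1,4)= N(1,3)–N(2,3)= N(1,4)–N(1,5)= N(1,4)–N(2,4)= N(1,5)–N(2,5)=  → 2/9 unlike.
Row 2: N(2,1)–S(2,2)≠ N(2,1)–S(3,1)≠ S(2,2)–N(2,3)≠ S(2,2)–S(3,2)= N(2,3)–N(2,4)= N(2,3)–S(3,3)≠ N(2,4)–N(2,5)= N(2,4)–N(3,4)= N(2,5)–N(3,5)=  → 4/9 unlike.
Row 3: S(3,1)–S(3,2)= S(3,1)–N(4,1)≠ S(3,2)–S(3,3)= S(3,2)–S(4,2)= S(3,3)–N(3,4)≠ S(3,3)–S(4,3)= N(3,4)–N(3,5)= N(3,4)–S(4,4)≠ N(3,5)–N(4,5)=  → 3/9 unlike.
Row 4: N(4,1)–S(4,2)≠ N(4,1)–N(5,1)= S(4,2)–S(4,3)= S(4,2)–S(5,2)= S(4,3)–S(4,4)= S(4,3)–S(5,3)= S(4,4)–N(4,5)≠ N(4,5)–S(5,5)≠  → 3/8 unlike.
Row 5: N(5,1)–S(5,2)≠ S(5,2)–S(5,3)=  → 1/2 unlike.
Total adjacent occupied pairs: 37; unlike-type pairs: 13.
13/37 is already in lowest terms.

13/37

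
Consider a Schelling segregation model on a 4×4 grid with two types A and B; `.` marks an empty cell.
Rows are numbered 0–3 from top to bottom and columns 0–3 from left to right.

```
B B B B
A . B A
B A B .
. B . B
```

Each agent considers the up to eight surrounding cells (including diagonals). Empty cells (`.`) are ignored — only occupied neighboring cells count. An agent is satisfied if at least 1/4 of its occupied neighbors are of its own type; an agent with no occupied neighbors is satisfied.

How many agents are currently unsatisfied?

2

(0,0)B 1/2 satisfied
(0,1)B 3/4 satisfied
(0,2)B 3/4 satisfied
(0,3)B 2/3 satisfied
(1,0)A 1/4 satisfied
(1,2)B 4/6 satisfied
(1,3)A 0/4 not
(2,0)B 1/3 satisfied
(2,1)A 1/5 not
(2,2)B 3/5 satisfied
(3,1)B 2/3 satisfied
(3,3)B 1/1 satisfied
Unsatisfied: (1,3), (2,1) — 2 in total.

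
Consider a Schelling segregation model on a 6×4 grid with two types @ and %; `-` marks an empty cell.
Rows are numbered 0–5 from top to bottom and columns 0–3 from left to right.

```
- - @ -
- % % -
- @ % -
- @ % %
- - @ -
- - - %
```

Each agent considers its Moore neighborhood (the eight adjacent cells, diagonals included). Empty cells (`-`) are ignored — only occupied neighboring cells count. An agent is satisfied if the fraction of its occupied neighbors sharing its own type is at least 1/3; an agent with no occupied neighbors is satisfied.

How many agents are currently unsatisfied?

(0,2)@ 0/2 ✗
(1,1)% 2/4 ✓
(1,2)% 2/4 ✓
(2,1)@ 1/5 ✗
(2,2)% 4/6 ✓
(3,1)@ 2/4 ✓
(3,2)% 2/5 ✓
(3,3)% 2/3 ✓
(4,2)@ 1/4 ✗
(5,3)% 0/1 ✗
Unsatisfied: (0,2), (2,1), (4,2), (5,3) — 4 in total.

4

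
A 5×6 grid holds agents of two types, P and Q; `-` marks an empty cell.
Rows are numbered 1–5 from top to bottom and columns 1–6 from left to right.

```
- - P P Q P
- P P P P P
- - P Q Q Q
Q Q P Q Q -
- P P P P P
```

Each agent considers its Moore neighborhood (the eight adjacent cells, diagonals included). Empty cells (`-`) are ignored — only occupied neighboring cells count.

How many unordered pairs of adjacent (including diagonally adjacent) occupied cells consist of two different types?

28

Scan each occupied cell's neighbors to the right and below (and the two forward diagonals) so each pair is counted once.
From row 1: 5 unlike of 14 pairs (running 5/14).
From row 2: 8 unlike of 15 pairs (running 13/29).
From row 3: 4 unlike of 12 pairs (running 17/41).
From row 4: 11 unlike of 16 pairs (running 28/57).
From row 5: 0 unlike of 4 pairs (running 28/61).
Total adjacent occupied pairs: 61; unlike-type pairs: 28.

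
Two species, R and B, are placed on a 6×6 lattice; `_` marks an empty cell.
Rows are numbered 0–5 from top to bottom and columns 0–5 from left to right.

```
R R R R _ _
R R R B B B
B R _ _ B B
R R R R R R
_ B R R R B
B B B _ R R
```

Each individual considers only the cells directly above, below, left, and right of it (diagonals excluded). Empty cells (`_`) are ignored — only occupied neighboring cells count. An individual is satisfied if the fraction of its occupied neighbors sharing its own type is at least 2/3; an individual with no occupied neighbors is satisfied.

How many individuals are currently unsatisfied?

10

Row 0: (0,0)R 2/2 ✓ · (0,1)R 3/3 ✓ · (0,2)R 3/3 ✓ · (0,3)R 1/2 ✗
Row 1: (1,0)R 2/3 ✓ · (1,1)R 4/4 ✓ · (1,2)R 2/3 ✓ · (1,3)B 1/3 ✗ · (1,4)B 3/3 ✓ · (1,5)B 2/2 ✓
Row 2: (2,0)B 0/3 ✗ · (2,1)R 2/3 ✓ · (2,4)B 2/3 ✓ · (2,5)B 2/3 ✓
Row 3: (3,0)R 1/2 ✗ · (3,1)R 3/4 ✓ · (3,2)R 3/3 ✓ · (3,3)R 3/3 ✓ · (3,4)R 3/4 ✓ · (3,5)R 1/3 ✗
Row 4: (4,1)B 1/3 ✗ · (4,2)R 2/4 ✗ · (4,3)R 3/3 ✓ · (4,4)R 3/4 ✓ · (4,5)B 0/3 ✗
Row 5: (5,0)B 1/1 ✓ · (5,1)B 3/3 ✓ · (5,2)B 1/2 ✗ · (5,4)R 2/2 ✓ · (5,5)R 1/2 ✗
Unsatisfied: (0,3), (1,3), (2,0), (3,0), (3,5), (4,1), (4,2), (4,5), (5,2), (5,5) — 10 in total.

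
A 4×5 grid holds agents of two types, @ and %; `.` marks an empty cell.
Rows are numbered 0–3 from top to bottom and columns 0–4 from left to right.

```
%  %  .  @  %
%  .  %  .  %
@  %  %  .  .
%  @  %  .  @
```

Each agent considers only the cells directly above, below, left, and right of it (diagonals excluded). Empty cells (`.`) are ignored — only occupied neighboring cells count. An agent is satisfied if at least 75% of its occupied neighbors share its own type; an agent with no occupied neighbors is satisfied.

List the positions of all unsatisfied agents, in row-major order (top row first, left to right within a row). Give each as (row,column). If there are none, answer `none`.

Row 0: (0,0)% 2/2 satisfied · (0,1)% 1/1 satisfied · (0,3)@ 0/1 not · (0,4)% 1/2 not
Row 1: (1,0)% 1/2 not · (1,2)% 1/1 satisfied · (1,4)% 1/1 satisfied
Row 2: (2,0)@ 0/3 not · (2,1)% 1/3 not · (2,2)% 3/3 satisfied
Row 3: (3,0)% 0/2 not · (3,1)@ 0/3 not · (3,2)% 1/2 not · (3,4)@ 0/0 satisfied

(0,3), (0,4), (1,0), (2,0), (2,1), (3,0), (3,1), (3,2)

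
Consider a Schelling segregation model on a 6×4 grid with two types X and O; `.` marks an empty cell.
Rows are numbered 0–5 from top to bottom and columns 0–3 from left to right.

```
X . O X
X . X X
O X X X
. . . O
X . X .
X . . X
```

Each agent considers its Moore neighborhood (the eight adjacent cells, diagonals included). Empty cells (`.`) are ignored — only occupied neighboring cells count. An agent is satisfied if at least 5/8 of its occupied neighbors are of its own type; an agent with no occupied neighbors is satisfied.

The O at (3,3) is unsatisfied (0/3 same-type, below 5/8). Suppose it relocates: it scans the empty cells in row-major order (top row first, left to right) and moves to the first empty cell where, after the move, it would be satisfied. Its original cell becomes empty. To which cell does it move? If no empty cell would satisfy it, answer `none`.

Vacating (3,3). Empty cells in order:
  (0,1): 1/4 same-type → still unsatisfied.
  (1,1): 2/7 same-type → still unsatisfied.
  (3,0): 1/3 same-type → still unsatisfied.
  (3,1): 1/5 same-type → still unsatisfied.
  (3,2): 0/4 same-type → still unsatisfied.
  (4,1): 0/3 same-type → still unsatisfied.
  (4,3): 0/2 same-type → still unsatisfied.
  (5,1): 0/3 same-type → still unsatisfied.
  (5,2): 0/2 same-type → still unsatisfied.

none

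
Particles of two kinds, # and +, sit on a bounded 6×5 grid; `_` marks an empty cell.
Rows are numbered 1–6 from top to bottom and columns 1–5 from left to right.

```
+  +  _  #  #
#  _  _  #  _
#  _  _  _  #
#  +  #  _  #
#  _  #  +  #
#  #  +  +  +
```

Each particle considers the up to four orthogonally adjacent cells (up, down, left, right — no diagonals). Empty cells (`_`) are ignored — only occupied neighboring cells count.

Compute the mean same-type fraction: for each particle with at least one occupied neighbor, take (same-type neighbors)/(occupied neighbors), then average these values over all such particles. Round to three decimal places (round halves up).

0.690

(1,1)+ 1/2
(1,2)+ 1/1
(1,4)# 2/2
(1,5)# 1/1
(2,1)# 1/2
(2,4)# 1/1
(3,1)# 2/2
(3,5)# 1/1
(4,1)# 2/3
(4,2)+ 0/2
(4,3)# 1/2
(4,5)# 2/2
(5,1)# 2/2
(5,3)# 1/3
(5,4)+ 1/3
(5,5)# 1/3
(6,1)# 2/2
(6,2)# 1/2
(6,3)+ 1/3
(6,4)+ 3/3
(6,5)+ 1/2
Sum over 21 particles: 1/2 + 1/1 + 2/2 + 1/1 + 1/2 + 1/1 + 2/2 + 1/1 + 2/3 + 0/2 + 1/2 + 2/2 + 2/2 + 1/3 + 1/3 + 1/3 + 2/2 + 1/2 + 1/3 + 3/3 + 1/2 = 29/2; mean = 29/2 ÷ 21 = 29/42 = 0.690476… → 0.690.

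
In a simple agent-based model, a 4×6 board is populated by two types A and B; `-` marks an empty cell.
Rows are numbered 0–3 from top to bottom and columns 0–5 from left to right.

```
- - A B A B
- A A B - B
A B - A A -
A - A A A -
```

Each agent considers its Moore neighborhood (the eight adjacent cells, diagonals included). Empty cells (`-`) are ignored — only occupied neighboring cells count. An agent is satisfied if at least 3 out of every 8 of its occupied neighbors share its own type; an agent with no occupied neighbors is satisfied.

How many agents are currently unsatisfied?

5

(0,2)A 2/4 ✓
(0,3)B 1/4 ✗
(0,4)A 0/4 ✗
(0,5)B 1/2 ✓
(1,1)A 3/4 ✓
(1,2)A 3/6 ✓
(1,3)B 1/6 ✗
(1,5)B 1/3 ✗
(2,0)A 2/3 ✓
(2,1)B 0/5 ✗
(2,3)A 5/6 ✓
(2,4)A 3/5 ✓
(3,0)A 1/2 ✓
(3,2)A 2/3 ✓
(3,3)A 4/4 ✓
(3,4)A 3/3 ✓
Unsatisfied: (0,3), (0,4), (1,3), (1,5), (2,1) — 5 in total.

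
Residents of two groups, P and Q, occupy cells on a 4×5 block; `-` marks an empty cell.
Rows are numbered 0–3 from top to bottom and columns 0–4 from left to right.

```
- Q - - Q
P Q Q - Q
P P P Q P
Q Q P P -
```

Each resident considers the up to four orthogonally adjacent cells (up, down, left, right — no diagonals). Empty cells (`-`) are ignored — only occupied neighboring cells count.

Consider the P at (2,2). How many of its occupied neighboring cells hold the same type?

2

Occupied neighbors of (2,2): (1,2)=Q, (3,2)=P, (2,1)=P, (2,3)=Q.
Same type (P): 2 of 4.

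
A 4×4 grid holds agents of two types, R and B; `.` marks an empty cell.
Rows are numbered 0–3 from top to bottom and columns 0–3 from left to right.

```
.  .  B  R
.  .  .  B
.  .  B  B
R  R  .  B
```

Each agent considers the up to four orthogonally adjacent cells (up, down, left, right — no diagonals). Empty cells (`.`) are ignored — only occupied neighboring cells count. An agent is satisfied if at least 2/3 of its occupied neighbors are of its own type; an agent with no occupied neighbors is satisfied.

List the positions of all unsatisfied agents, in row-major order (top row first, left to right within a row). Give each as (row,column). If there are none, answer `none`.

Row 0: (0,2)B 0/1 not · (0,3)R 0/2 not
Row 1: (1,3)B 1/2 not
Row 2: (2,2)B 1/1 satisfied · (2,3)B 3/3 satisfied
Row 3: (3,0)R 1/1 satisfied · (3,1)R 1/1 satisfied · (3,3)B 1/1 satisfied

(0,2), (0,3), (1,3)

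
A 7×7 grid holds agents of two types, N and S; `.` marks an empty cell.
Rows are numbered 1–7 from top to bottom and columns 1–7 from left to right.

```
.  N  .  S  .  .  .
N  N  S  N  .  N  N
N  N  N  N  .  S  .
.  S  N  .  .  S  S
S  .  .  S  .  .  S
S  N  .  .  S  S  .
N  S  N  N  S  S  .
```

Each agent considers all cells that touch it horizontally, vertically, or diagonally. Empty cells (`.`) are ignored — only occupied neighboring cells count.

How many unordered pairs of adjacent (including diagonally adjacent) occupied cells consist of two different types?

Scan each occupied cell's neighbors to the right and below (and the two forward diagonals) so each pair is counted once.
Row 1: N(1,2)–N(2,2)= N(1,2)–S(2,3)≠ N(1,2)–N(2,1)= S(1,4)–N(2,4)≠ S(1,4)–S(2,3)=  → 2/5 unlike.
Row 2: N(2,1)–N(2,2)= N(2,1)–N(3,1)= N(2,1)–N(3,2)= N(2,2)–S(2,3)≠ N(2,2)–N(3,2)= N(2,2)–N(3,3)= N(2,2)–N(3,1)= S(2,3)–N(2,4)≠ S(2,3)–N(3,3)≠ S(2,3)–N(3,4)≠ S(2,3)–N(3,2)≠ N(2,4)–N(3,4)= N(2,4)–N(3,3)= N(2,6)–N(2,7)= N(2,6)–S(3,6)≠ N(2,7)–S(3,6)≠  → 7/16 unlike.
Row 3: N(3,1)–N(3,2)= N(3,1)–S(4,2)≠ N(3,2)–N(3,3)= N(3,2)–S(4,2)≠ N(3,2)–N(4,3)= N(3,3)–N(3,4)= N(3,3)–N(4,3)= N(3,3)–S(4,2)≠ N(3,4)–N(4,3)= S(3,6)–S(4,6)= S(3,6)–S(4,7)=  → 3/11 unlike.
Row 4: S(4,2)–N(4,3)≠ S(4,2)–S(5,1)= N(4,3)–S(5,4)≠ S(4,6)–S(4,7)= S(4,6)–S(5,7)= S(4,7)–S(5,7)=  → 2/6 unlike.
Row 5: S(5,1)–S(6,1)= S(5,1)–N(6,2)≠ S(5,4)–S(6,5)= S(5,7)–S(6,6)=  → 1/4 unlike.
Row 6: S(6,1)–N(6,2)≠ S(6,1)–N(7,1)≠ S(6,1)–S(7,2)= N(6,2)–S(7,2)≠ N(6,2)–N(7,3)= N(6,2)–N(7,1)= S(6,5)–S(6,6)= S(6,5)–S(7,5)= S(6,5)–S(7,6)= S(6,5)–N(7,4)≠ S(6,6)–S(7,6)= S(6,6)–S(7,5)=  → 4/12 unlike.
Row 7: N(7,1)–S(7,2)≠ S(7,2)–N(7,3)≠ N(7,3)–N(7,4)= N(7,4)–S(7,5)≠ S(7,5)–S(7,6)=  → 3/5 unlike.
Total adjacent occupied pairs: 59; unlike-type pairs: 22.

22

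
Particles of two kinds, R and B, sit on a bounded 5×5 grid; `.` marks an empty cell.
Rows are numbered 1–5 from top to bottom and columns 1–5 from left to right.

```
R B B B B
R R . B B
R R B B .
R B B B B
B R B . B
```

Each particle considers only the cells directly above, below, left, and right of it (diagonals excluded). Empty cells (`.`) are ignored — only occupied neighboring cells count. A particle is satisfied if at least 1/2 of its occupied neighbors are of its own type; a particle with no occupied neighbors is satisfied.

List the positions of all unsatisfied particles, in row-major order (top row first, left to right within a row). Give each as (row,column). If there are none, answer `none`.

(1,2), (4,1), (4,2), (5,1), (5,2)

Row 1: (1,1)R 1/2 ✓ · (1,2)B 1/3 ✗ · (1,3)B 2/2 ✓ · (1,4)B 3/3 ✓ · (1,5)B 2/2 ✓
Row 2: (2,1)R 3/3 ✓ · (2,2)R 2/3 ✓ · (2,4)B 3/3 ✓ · (2,5)B 2/2 ✓
Row 3: (3,1)R 3/3 ✓ · (3,2)R 2/4 ✓ · (3,3)B 2/3 ✓ · (3,4)B 3/3 ✓
Row 4: (4,1)R 1/3 ✗ · (4,2)B 1/4 ✗ · (4,3)B 4/4 ✓ · (4,4)B 3/3 ✓ · (4,5)B 2/2 ✓
Row 5: (5,1)B 0/2 ✗ · (5,2)R 0/3 ✗ · (5,3)B 1/2 ✓ · (5,5)B 1/1 ✓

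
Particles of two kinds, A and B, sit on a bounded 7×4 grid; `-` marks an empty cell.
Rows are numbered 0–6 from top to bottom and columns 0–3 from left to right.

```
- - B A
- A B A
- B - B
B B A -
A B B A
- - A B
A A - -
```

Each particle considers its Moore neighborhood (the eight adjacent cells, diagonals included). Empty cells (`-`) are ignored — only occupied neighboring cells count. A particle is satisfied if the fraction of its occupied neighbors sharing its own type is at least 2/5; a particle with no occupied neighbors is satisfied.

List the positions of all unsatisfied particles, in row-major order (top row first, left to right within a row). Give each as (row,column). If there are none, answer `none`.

(0,2), (0,3), (1,1), (1,3), (2,3), (3,2), (4,0), (5,3)

Row 0: (0,2)B 1/4 not · (0,3)A 1/3 not
Row 1: (1,1)A 0/3 not · (1,2)B 3/6 satisfied · (1,3)A 1/4 not
Row 2: (2,1)B 3/5 satisfied · (2,3)B 1/3 not
Row 3: (3,0)B 3/4 satisfied · (3,1)B 4/6 satisfied · (3,2)A 1/6 not
Row 4: (4,0)A 0/3 not · (4,1)B 3/6 satisfied · (4,2)B 3/6 satisfied · (4,3)A 2/4 satisfied
Row 5: (5,2)A 2/5 satisfied · (5,3)B 1/3 not
Row 6: (6,0)A 1/1 satisfied · (6,1)A 2/2 satisfied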